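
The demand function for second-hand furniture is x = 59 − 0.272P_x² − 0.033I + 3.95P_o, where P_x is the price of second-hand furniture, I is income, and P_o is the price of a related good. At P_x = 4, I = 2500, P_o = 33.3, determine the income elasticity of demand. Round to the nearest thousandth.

Evaluating quantity at (P_x, I, P_o) gives x = 59 − 0.272(4)² − 0.033(2500) + 3.95(33.3) = 59 − 4.352 − 82.5 + 131.535 = 103.683.
∂x/∂I = −0.033, so E_I = -0.033·(2500/103.683) ≈ -0.796.
E_I < 0: inferior good.

-0.796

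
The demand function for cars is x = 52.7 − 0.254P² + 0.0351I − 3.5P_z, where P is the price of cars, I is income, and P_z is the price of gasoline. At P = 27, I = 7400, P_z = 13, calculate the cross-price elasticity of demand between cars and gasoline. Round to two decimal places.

-0.56

Evaluating quantity at (P, I, P_z) gives x = 52.7 − 0.254(27)² + 0.0351(7400) − 3.5(13) = 52.7 − 185.166 + 259.74 − 45.5 = 81.774.
∂x/∂P_z = −3.5, so E_xy = -3.5·(13/81.774) ≈ -0.56.
E_xy < 0: the goods are complements.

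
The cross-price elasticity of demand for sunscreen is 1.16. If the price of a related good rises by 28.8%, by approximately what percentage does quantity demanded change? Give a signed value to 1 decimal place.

33.4

%ΔQ ≈ E × %ΔP_y = (1.16) × (28.8%) ≈ 33.4%.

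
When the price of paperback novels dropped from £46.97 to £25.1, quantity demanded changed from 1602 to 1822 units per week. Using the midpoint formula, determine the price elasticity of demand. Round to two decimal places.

-0.21

%ΔQ = (1822 − 1602)/[(1602 + 1822)/2] = 220/1712 ≈ 0.1285.
%ΔP = (25.1 − 46.97)/[(46.97 + 25.1)/2] = -21.87/36.035 ≈ -0.6069.
Arc elasticity E = %ΔQ/%ΔP ≈ 0.1285/-0.6069 ≈ -0.21.
|E| < 1: demand is inelastic over this range.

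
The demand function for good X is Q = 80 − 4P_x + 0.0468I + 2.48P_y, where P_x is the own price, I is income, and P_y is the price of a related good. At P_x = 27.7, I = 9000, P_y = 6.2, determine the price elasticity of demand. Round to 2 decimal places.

Evaluating quantity at (P_x, I, P_y) gives Q = 80 − 4(27.7) + 0.0468(9000) + 2.48(6.2) = 80 − 110.8 + 421.2 + 15.376 = 405.776.
∂Q/∂P_x = −4, so E_p = (−4)·(27.7/405.776) ≈ -0.27.
|E_p| < 1: demand is inelastic.

-0.27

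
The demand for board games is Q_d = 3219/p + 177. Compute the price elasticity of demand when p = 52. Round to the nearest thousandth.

At p = 52, Q_d = 238.9038.
dQ_d/dp = −3219/p² = −1.1905.
Point elasticity E = (dQ_d/dp)·(p/Q_d) = -1.1905 × 52/238.9038 ≈ -0.259.
|E| < 1, so demand is inelastic at this price.

-0.259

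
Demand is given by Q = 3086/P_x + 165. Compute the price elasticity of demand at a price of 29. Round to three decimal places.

-0.392

At P_x = 29, Q = 271.4138.
dQ/dP_x = −3086/P_x² = −3.6694.
Point elasticity E = (dQ/dP_x)·(P_x/Q) = -3.6694 × 29/271.4138 ≈ -0.392.
|E| < 1, so demand is inelastic at this price.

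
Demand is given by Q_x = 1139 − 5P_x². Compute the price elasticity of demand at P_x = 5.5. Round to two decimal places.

-0.31

At P_x = 5.5, Q_x = 987.75.
dQ_x/dP_x = −2·5·P_x = −55.
Point elasticity E = (dQ_x/dP_x)·(P_x/Q_x) = -55 × 5.5/987.75 ≈ -0.31.
|E| < 1, so demand is inelastic at this price.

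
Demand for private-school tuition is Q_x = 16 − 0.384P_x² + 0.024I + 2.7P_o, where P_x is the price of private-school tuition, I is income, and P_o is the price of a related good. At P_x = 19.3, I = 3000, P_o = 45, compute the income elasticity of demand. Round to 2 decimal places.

At the given point, Q_x = 16 − 0.384(19.3)² + 0.024(3000) + 2.7(45) = 16 − 143.0362 + 72 + 121.5 = 66.4638.
∂Q_x/∂I = +0.024, so E_I = 0.024·(3000/66.4638) ≈ 1.08.
E_I > 1: normal good (luxury).

1.08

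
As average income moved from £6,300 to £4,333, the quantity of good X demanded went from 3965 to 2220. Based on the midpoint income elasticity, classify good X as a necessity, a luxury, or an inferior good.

luxury

%ΔQ = (2220 − 3965)/[(3965+2220)/2] = -1745/3092.5 ≈ -0.5643.
%ΔY = (4,333 − 6,300)/[(6,300+4,333)/2] = -1967/5316.5 ≈ -0.3700.
E_I = %ΔQ/%ΔY ≈ 1.525.
E_I > 1: normal good (luxury).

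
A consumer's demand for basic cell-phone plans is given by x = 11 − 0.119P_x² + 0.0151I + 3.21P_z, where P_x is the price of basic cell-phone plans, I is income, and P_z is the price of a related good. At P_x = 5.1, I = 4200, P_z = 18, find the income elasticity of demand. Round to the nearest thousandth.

0.491

First evaluate x: 11 − 0.119(5.1)² + 0.0151(4200) + 3.21(18) = 11 − 3.0952 + 63.42 + 57.78 = 129.1048.
∂x/∂I = +0.0151, so E_I = 0.0151·(4200/129.1048) ≈ 0.491.
E_I ∈ (0,1): normal good (necessity).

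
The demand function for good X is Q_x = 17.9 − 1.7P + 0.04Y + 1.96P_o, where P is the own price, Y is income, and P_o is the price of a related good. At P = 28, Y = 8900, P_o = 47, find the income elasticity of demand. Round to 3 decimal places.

0.851

Evaluating quantity at (P, Y, P_o) gives Q_x = 17.9 − 1.7(28) + 0.04(8900) + 1.96(47) = 17.9 − 47.6 + 356 + 92.12 = 418.42.
∂Q_x/∂Y = +0.04, so E_I = 0.04·(8900/418.42) ≈ 0.851.
E_I ∈ (0,1): normal good (necessity).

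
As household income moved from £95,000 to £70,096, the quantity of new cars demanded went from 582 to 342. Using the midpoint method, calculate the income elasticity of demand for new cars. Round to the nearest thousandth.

%ΔQ = (342 − 582)/[(582+342)/2] = -240/462 ≈ -0.5195.
%ΔY = (70,096 − 95,000)/[(95,000+70,096)/2] = -24904/82548 ≈ -0.3017.
E_I = %ΔQ/%ΔY ≈ 1.722.
E_I > 1: normal good (luxury).

1.722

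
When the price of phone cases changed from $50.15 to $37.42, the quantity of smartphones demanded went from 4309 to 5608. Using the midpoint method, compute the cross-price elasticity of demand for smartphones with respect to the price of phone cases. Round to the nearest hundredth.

-0.90

%ΔQ_x = (5608 − 4309)/[(4309+5608)/2] = 1299/4958.5 ≈ 0.2620.
%ΔP_y = (37.42 − 50.15)/[(50.15+37.42)/2] ≈ -0.2907.
E_xy = 0.2620/-0.2907 ≈ -0.90.
E_xy < 0, so smartphones and phone cases are complements.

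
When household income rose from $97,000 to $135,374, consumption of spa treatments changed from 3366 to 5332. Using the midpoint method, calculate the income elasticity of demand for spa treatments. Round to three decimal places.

1.369

%ΔQ = (5332 − 3366)/[(3366+5332)/2] = 1966/4349 ≈ 0.4521.
%ΔI = (135,374 − 97,000)/[(97,000+135,374)/2] = 38374/116187 ≈ 0.3303.
E_I = %ΔQ/%ΔI ≈ 1.369.
E_I > 1: normal good (luxury).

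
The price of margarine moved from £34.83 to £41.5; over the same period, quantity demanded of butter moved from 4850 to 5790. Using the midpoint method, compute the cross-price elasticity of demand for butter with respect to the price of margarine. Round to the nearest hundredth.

1.01

%ΔQ_x = (5790 − 4850)/[(4850+5790)/2] = 940/5320 ≈ 0.1767.
%ΔP_y = (41.5 − 34.83)/[(34.83+41.5)/2] ≈ 0.1748.
E_xy = 0.1767/0.1748 ≈ 1.01.
E_xy > 0, so butter and margarine are substitutes.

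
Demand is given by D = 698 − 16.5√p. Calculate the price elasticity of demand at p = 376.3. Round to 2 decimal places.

At p = 376.3, D = 377.9255.
dD/dp = −16.5/(2√p) = −16.5/(2·19.3985).
Point elasticity E = (dD/dp)·(p/D) = -0.4253 × 376.3/377.9255 ≈ -0.42.
|E| < 1, so demand is inelastic at this price.

-0.42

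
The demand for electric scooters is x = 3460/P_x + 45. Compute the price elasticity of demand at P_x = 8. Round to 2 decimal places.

-0.91

At P_x = 8, x = 477.5.
dx/dP_x = −3460/P_x² = −54.0625.
Point elasticity E = (dx/dP_x)·(P_x/x) = -54.0625 × 8/477.5 ≈ -0.91.
|E| < 1, so demand is inelastic at this price.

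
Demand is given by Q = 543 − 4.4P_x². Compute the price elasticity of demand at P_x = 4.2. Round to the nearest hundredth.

At P_x = 4.2, Q = 465.384.
dQ/dP_x = −2·4.4·P_x = −36.96.
Point elasticity E = (dQ/dP_x)·(P_x/Q) = -36.96 × 4.2/465.384 ≈ -0.33.
|E| < 1, so demand is inelastic at this price.

-0.33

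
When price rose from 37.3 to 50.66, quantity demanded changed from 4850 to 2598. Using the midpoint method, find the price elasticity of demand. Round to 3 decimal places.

%ΔQ = (2598 − 4850)/[(4850 + 2598)/2] = -2252/3724 ≈ -0.6047.
%ΔP = (50.66 − 37.3)/[(37.3 + 50.66)/2] = 13.36/43.98 ≈ 0.3038.
Arc elasticity E = %ΔQ/%ΔP ≈ -0.6047/0.3038 ≈ -1.991.
|E| > 1: demand is elastic over this range.

-1.991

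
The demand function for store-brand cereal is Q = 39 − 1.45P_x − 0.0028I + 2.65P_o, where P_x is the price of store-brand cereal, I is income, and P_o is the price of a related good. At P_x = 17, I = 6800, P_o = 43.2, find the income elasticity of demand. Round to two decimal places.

First evaluate Q: 39 − 1.45(17) − 0.0028(6800) + 2.65(43.2) = 39 − 24.65 − 19.04 + 114.48 = 109.79.
∂Q/∂I = −0.0028, so E_I = -0.0028·(6800/109.79) ≈ -0.17.
E_I < 0: inferior good.

-0.17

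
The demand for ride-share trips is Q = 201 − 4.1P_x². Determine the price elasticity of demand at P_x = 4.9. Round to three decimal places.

-1.920

At P_x = 4.9, Q = 102.559.
dQ/dP_x = −2·4.1·P_x = −40.18.
Point elasticity E = (dQ/dP_x)·(P_x/Q) = -40.18 × 4.9/102.559 ≈ -1.920.
|E| > 1, so demand is elastic at this price.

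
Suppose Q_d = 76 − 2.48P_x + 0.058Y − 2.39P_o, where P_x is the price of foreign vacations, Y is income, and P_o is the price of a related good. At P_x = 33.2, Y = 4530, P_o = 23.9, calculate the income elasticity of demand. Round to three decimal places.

Q_d = 76 − 2.48(33.2) + 0.058(4530) − 2.39(23.9) = 76 − 82.336 + 262.74 − 57.121 = 199.283.
∂Q_d/∂Y = +0.058, so E_I = 0.058·(4530/199.283) ≈ 1.318.
E_I > 1: normal good (luxury).

1.318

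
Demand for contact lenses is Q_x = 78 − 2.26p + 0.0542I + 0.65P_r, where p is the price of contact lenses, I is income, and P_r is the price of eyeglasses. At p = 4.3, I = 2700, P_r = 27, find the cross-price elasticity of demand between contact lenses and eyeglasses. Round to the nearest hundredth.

First evaluate Q_x: 78 − 2.26(4.3) + 0.0542(2700) + 0.65(27) = 78 − 9.718 + 146.34 + 17.55 = 232.172.
∂Q_x/∂P_r = +0.65, so E_xy = 0.65·(27/232.172) ≈ 0.08.
E_xy > 0: the goods are substitutes.

0.08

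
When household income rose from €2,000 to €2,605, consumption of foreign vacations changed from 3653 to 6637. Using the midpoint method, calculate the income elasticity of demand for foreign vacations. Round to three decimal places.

%ΔQ = (6637 − 3653)/[(3653+6637)/2] = 2984/5145 ≈ 0.5800.
%ΔI = (2,605 − 2,000)/[(2,000+2,605)/2] = 605/2302.5 ≈ 0.2628.
E_I = %ΔQ/%ΔI ≈ 2.207.
E_I > 1: normal good (luxury).

2.207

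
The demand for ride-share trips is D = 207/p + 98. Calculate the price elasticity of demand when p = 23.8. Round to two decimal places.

-0.08

At p = 23.8, D = 106.6975.
dD/dp = −207/p² = −0.3654.
Point elasticity E = (dD/dp)·(p/D) = -0.3654 × 23.8/106.6975 ≈ -0.08.
|E| < 1, so demand is inelastic at this price.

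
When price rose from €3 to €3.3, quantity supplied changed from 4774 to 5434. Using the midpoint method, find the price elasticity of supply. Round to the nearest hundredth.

1.36

%ΔQ = (5434 − 4774)/[(4774 + 5434)/2] = 660/5104 ≈ 0.1293.
%ΔP = (3.3 − 3)/[(3 + 3.3)/2] = 0.3/3.15 ≈ 0.0952.
Arc elasticity E = %ΔQ/%ΔP ≈ 0.1293/0.0952 ≈ 1.36.
|E| > 1: supply is elastic over this range.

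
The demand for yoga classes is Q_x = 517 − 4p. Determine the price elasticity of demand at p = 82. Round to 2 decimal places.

-1.74

At p = 82, Q_x = 189.
dQ_x/dp = −4.
Point elasticity E = (dQ_x/dp)·(p/Q_x) = -4 × 82/189 ≈ -1.74.
|E| > 1, so demand is elastic at this price.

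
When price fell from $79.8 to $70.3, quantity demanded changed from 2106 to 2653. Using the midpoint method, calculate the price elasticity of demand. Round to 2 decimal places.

-1.82

%Δq = (2653 − 2106)/[(2106 + 2653)/2] = 547/2379.5 ≈ 0.2299.
%ΔP = (70.3 − 79.8)/[(79.8 + 70.3)/2] = -9.5/75.05 ≈ -0.1266.
Arc elasticity E = %Δq/%ΔP ≈ 0.2299/-0.1266 ≈ -1.82.
|E| > 1: demand is elastic over this range.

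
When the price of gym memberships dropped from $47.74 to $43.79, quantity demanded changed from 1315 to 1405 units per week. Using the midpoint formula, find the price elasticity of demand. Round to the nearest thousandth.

%ΔQ = (1405 − 1315)/[(1315 + 1405)/2] = 90/1360 ≈ 0.0662.
%ΔP = (43.79 − 47.74)/[(47.74 + 43.79)/2] = -3.95/45.765 ≈ -0.0863.
Arc elasticity E = %ΔQ/%ΔP ≈ 0.0662/-0.0863 ≈ -0.767.
|E| < 1: demand is inelastic over this range.

-0.767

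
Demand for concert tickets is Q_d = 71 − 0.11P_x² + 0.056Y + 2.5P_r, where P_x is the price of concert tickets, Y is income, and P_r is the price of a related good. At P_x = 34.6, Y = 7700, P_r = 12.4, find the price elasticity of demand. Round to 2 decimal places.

Q_d = 71 − 0.11(34.6)² + 0.056(7700) + 2.5(12.4) = 71 − 131.6876 + 431.2 + 31 = 401.5124.
∂Q_d/∂P_x = −2·0.11·P_x = -7.612, so E_p = -7.612·(34.6/401.5124) ≈ -0.66.
|E_p| < 1: demand is inelastic.

-0.66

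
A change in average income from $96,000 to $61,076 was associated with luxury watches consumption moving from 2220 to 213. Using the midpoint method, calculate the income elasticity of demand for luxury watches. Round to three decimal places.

3.710

%ΔQ = (213 − 2220)/[(2220+213)/2] = -2007/1216.5 ≈ -1.6498.
%ΔI = (61,076 − 96,000)/[(96,000+61,076)/2] = -34924/78538 ≈ -0.4447.
E_I = %ΔQ/%ΔI ≈ 3.710.
E_I > 1: normal good (luxury).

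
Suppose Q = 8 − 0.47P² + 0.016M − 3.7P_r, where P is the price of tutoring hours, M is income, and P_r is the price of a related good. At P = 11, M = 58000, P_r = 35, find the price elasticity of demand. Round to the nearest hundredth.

-0.15

Evaluating quantity at (P, M, P_r) gives Q = 8 − 0.47(11)² + 0.016(58000) − 3.7(35) = 8 − 56.87 + 928 − 129.5 = 749.63.
∂Q/∂P = −2·0.47·P = -10.34, so E_p = -10.34·(11/749.63) ≈ -0.15.
|E_p| < 1: demand is inelastic.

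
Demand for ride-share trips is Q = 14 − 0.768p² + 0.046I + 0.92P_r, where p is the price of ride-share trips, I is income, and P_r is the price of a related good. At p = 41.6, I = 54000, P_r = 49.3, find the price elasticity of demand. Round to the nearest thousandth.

-2.189

Evaluating quantity at (p, I, P_r) gives Q = 14 − 0.768(41.6)² + 0.046(54000) + 0.92(49.3) = 14 − 1329.0701 + 2484 + 45.356 = 1214.2859.
∂Q/∂p = −2·0.768·p = -63.8976, so E_p = -63.8976·(41.6/1214.2859) ≈ -2.189.
|E_p| > 1: demand is elastic.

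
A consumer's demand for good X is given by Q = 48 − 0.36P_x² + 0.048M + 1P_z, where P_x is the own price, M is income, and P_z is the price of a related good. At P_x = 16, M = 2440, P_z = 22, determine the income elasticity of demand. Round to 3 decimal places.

1.233

Q = 48 − 0.36(16)² + 0.048(2440) + 1(22) = 48 − 92.16 + 117.12 + 22 = 94.96.
∂Q/∂M = +0.048, so E_I = 0.048·(2440/94.96) ≈ 1.233.
E_I > 1: normal good (luxury).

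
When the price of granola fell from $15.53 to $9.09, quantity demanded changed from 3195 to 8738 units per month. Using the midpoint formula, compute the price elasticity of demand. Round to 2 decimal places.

-1.78

%Δq = (8738 − 3195)/[(3195 + 8738)/2] = 5543/5966.5 ≈ 0.9290.
%ΔP = (9.09 − 15.53)/[(15.53 + 9.09)/2] = -6.44/12.31 ≈ -0.5232.
Arc elasticity E = %Δq/%ΔP ≈ 0.9290/-0.5232 ≈ -1.78.
|E| > 1: demand is elastic over this range.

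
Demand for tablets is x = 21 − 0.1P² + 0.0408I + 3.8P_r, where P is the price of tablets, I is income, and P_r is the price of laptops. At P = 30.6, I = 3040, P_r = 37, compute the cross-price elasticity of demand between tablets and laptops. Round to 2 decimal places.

0.73

x = 21 − 0.1(30.6)² + 0.0408(3040) + 3.8(37) = 21 − 93.636 + 124.032 + 140.6 = 191.996.
∂x/∂P_r = +3.8, so E_xy = 3.8·(37/191.996) ≈ 0.73.
E_xy > 0: the goods are substitutes.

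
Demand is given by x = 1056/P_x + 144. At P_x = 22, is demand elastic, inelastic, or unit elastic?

inelastic

At P_x = 22, x = 192.
dx/dP_x = −1056/P_x² = −2.1818.
Point elasticity E = (dx/dP_x)·(P_x/x) = -2.1818 × 22/192 ≈ -0.250.
|E| ≈ 0.250 < 1, so demand is inelastic.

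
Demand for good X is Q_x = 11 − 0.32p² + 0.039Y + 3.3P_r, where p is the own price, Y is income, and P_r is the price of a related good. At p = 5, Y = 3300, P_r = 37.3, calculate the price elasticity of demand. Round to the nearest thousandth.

-0.063

First evaluate Q_x: 11 − 0.32(5)² + 0.039(3300) + 3.3(37.3) = 11 − 8 + 128.7 + 123.09 = 254.79.
∂Q_x/∂p = −2·0.32·p = -3.2, so E_p = -3.2·(5/254.79) ≈ -0.063.
|E_p| < 1: demand is inelastic.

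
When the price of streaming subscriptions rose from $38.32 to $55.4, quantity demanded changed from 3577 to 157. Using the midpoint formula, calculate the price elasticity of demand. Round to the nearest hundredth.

-5.03

%ΔQ = (157 − 3577)/[(3577 + 157)/2] = -3420/1867 ≈ -1.8318.
%Δp = (55.4 − 38.32)/[(38.32 + 55.4)/2] = 17.08/46.86 ≈ 0.3645.
Arc elasticity E = %ΔQ/%Δp ≈ -1.8318/0.3645 ≈ -5.03.
|E| > 1: demand is elastic over this range.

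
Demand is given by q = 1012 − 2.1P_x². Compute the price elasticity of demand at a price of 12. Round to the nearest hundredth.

-0.85

At P_x = 12, q = 709.6.
dq/dP_x = −2·2.1·P_x = −50.4.
Point elasticity E = (dq/dP_x)·(P_x/q) = -50.4 × 12/709.6 ≈ -0.85.
|E| < 1, so demand is inelastic at this price.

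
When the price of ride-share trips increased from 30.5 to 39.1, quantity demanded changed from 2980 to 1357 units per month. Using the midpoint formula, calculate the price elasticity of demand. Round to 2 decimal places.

%Δq = (1357 − 2980)/[(2980 + 1357)/2] = -1623/2168.5 ≈ -0.7484.
%Δp = (39.1 − 30.5)/[(30.5 + 39.1)/2] = 8.6/34.8 ≈ 0.2471.
Arc elasticity E = %Δq/%Δp ≈ -0.7484/0.2471 ≈ -3.03.
|E| > 1: demand is elastic over this range.

-3.03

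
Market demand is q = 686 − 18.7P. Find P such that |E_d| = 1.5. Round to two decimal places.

Set −bP/(a − bP) = −1.5 ⇒ bP = 1.5(a − bP) ⇒ bP(1+1.5) = 1.5·a.
P = 1.5·686/(18.7·2.5) ≈ 22.01.

22.01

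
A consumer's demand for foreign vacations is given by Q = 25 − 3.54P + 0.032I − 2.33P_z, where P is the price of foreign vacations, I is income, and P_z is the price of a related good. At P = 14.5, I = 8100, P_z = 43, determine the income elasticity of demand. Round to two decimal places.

Q = 25 − 3.54(14.5) + 0.032(8100) − 2.33(43) = 25 − 51.33 + 259.2 − 100.19 = 132.68.
∂Q/∂I = +0.032, so E_I = 0.032·(8100/132.68) ≈ 1.95.
E_I > 1: normal good (luxury).

1.95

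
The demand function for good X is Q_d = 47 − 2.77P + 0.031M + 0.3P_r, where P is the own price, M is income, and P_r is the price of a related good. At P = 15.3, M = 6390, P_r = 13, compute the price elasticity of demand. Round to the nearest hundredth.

-0.21

First evaluate Q_d: 47 − 2.77(15.3) + 0.031(6390) + 0.3(13) = 47 − 42.381 + 198.09 + 3.9 = 206.609.
∂Q_d/∂P = −2.77, so E_p = (−2.77)·(15.3/206.609) ≈ -0.21.
|E_p| < 1: demand is inelastic.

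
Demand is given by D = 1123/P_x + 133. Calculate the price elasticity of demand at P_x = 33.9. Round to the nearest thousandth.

At P_x = 33.9, D = 166.1268.
dD/dP_x = −1123/P_x² = −0.9772.
Point elasticity E = (dD/dP_x)·(P_x/D) = -0.9772 × 33.9/166.1268 ≈ -0.199.
|E| < 1, so demand is inelastic at this price.

-0.199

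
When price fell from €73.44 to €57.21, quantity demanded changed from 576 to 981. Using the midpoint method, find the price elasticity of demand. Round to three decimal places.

-2.094

%Δq = (981 − 576)/[(576 + 981)/2] = 405/778.5 ≈ 0.5202.
%Δp = (57.21 − 73.44)/[(73.44 + 57.21)/2] = -16.23/65.325 ≈ -0.2485.
Arc elasticity E = %Δq/%Δp ≈ 0.5202/-0.2485 ≈ -2.094.
|E| > 1: demand is elastic over this range.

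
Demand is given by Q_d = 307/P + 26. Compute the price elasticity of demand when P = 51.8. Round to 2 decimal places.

At P = 51.8, Q_d = 31.9266.
dQ_d/dP = −307/P² = −0.1144.
Point elasticity E = (dQ_d/dP)·(P/Q_d) = -0.1144 × 51.8/31.9266 ≈ -0.19.
|E| < 1, so demand is inelastic at this price.

-0.19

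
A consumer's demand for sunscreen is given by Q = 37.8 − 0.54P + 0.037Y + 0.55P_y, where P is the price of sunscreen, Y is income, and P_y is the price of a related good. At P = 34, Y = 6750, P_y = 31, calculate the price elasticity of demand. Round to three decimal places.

-0.064

First evaluate Q: 37.8 − 0.54(34) + 0.037(6750) + 0.55(31) = 37.8 − 18.36 + 249.75 + 17.05 = 286.24.
∂Q/∂P = −0.54, so E_p = (−0.54)·(34/286.24) ≈ -0.064.
|E_p| < 1: demand is inelastic.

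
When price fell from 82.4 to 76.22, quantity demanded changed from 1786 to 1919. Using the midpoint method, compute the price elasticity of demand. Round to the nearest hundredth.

%ΔQ = (1919 − 1786)/[(1786 + 1919)/2] = 133/1852.5 ≈ 0.0718.
%ΔP = (76.22 − 82.4)/[(82.4 + 76.22)/2] = -6.18/79.31 ≈ -0.0779.
Arc elasticity E = %ΔQ/%ΔP ≈ 0.0718/-0.0779 ≈ -0.92.
|E| < 1: demand is inelastic over this range.

-0.92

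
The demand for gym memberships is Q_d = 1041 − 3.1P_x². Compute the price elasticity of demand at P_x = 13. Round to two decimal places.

-2.03

At P_x = 13, Q_d = 517.1.
dQ_d/dP_x = −2·3.1·P_x = −80.6.
Point elasticity E = (dQ_d/dP_x)·(P_x/Q_d) = -80.6 × 13/517.1 ≈ -2.03.
|E| > 1, so demand is elastic at this price.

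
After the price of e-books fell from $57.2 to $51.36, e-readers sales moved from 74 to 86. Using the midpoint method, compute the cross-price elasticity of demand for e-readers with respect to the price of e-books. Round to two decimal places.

-1.39

%ΔQ_x = (86 − 74)/[(74+86)/2] = 12/80 ≈ 0.1500.
%ΔP_y = (51.36 − 57.2)/[(57.2+51.36)/2] ≈ -0.1076.
E_xy = 0.1500/-0.1076 ≈ -1.39.
E_xy < 0, so e-readers and e-books are complements.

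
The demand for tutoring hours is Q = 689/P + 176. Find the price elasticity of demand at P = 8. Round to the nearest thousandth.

At P = 8, Q = 262.125.
dQ/dP = −689/P² = −10.7656.
Point elasticity E = (dQ/dP)·(P/Q) = -10.7656 × 8/262.125 ≈ -0.329.
|E| < 1, so demand is inelastic at this price.

-0.329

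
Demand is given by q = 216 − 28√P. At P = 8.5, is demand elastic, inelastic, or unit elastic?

inelastic

At P = 8.5, q = 134.3667.
dq/dP = −28/(2√P) = −28/(2·2.9155).
Point elasticity E = (dq/dP)·(P/q) = -4.802 × 8.5/134.3667 ≈ -0.304.
|E| ≈ 0.304 < 1, so demand is inelastic.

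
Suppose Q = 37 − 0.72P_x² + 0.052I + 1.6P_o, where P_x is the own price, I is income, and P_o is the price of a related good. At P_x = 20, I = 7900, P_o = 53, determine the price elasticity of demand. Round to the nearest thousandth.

At the given point, Q = 37 − 0.72(20)² + 0.052(7900) + 1.6(53) = 37 − 288 + 410.8 + 84.8 = 244.6.
∂Q/∂P_x = −2·0.72·P_x = -28.8, so E_p = -28.8·(20/244.6) ≈ -2.355.
|E_p| > 1: demand is elastic.

-2.355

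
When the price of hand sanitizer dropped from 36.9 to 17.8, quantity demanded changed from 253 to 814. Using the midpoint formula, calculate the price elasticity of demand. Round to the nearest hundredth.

-1.51

%ΔQ = (814 − 253)/[(253 + 814)/2] = 561/533.5 ≈ 1.0515.
%ΔP = (17.8 − 36.9)/[(36.9 + 17.8)/2] = -19.1/27.35 ≈ -0.6984.
Arc elasticity E = %ΔQ/%ΔP ≈ 1.0515/-0.6984 ≈ -1.51.
|E| > 1: demand is elastic over this range.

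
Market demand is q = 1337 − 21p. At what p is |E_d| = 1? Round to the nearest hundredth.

For linear demand q = a − bp, E = −bp/(a − bp). |E| = 1 ⇒ bp = a − bp ⇒ p = a/(2b).
p = 1337/(2·21) ≈ 31.83.

31.83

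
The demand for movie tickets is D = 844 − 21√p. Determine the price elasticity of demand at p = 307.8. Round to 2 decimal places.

At p = 307.8, D = 475.5712.
dD/dp = −21/(2√p) = −21/(2·17.5442).
Point elasticity E = (dD/dp)·(p/D) = -0.5985 × 307.8/475.5712 ≈ -0.39.
|E| < 1, so demand is inelastic at this price.

-0.39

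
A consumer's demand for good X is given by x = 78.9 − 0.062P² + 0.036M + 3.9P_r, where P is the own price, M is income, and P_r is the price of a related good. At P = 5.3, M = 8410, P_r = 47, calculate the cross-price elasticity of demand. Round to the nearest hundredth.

0.33

First evaluate x: 78.9 − 0.062(5.3)² + 0.036(8410) + 3.9(47) = 78.9 − 1.7416 + 302.76 + 183.3 = 563.2184.
∂x/∂P_r = +3.9, so E_xy = 3.9·(47/563.2184) ≈ 0.33.
E_xy > 0: the goods are substitutes.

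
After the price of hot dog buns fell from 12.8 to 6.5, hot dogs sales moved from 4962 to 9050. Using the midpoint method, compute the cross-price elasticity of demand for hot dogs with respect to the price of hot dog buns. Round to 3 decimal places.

-0.894

%ΔQ_x = (9050 − 4962)/[(4962+9050)/2] = 4088/7006 ≈ 0.5835.
%ΔP_y = (6.5 − 12.8)/[(12.8+6.5)/2] ≈ -0.6528.
E_xy = 0.5835/-0.6528 ≈ -0.894.
E_xy < 0, so hot dogs and hot dog buns are complements.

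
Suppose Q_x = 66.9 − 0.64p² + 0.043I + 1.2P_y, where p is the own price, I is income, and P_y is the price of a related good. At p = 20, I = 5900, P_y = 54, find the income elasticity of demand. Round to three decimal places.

Substituting, Q_x = 66.9 − 0.64(20)² + 0.043(5900) + 1.2(54) = 66.9 − 256 + 253.7 + 64.8 = 129.4.
∂Q_x/∂I = +0.043, so E_I = 0.043·(5900/129.4) ≈ 1.961.
E_I > 1: normal good (luxury).

1.961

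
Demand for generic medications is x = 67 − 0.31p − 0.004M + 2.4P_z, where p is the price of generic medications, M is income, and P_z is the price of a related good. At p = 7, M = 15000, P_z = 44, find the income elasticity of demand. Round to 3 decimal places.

-0.543

First evaluate x: 67 − 0.31(7) − 0.004(15000) + 2.4(44) = 67 − 2.17 − 60 + 105.6 = 110.43.
∂x/∂M = −0.004, so E_I = -0.004·(15000/110.43) ≈ -0.543.
E_I < 0: inferior good.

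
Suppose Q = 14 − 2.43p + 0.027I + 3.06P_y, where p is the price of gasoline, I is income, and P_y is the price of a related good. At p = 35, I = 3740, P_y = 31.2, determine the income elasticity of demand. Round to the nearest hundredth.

0.81

Substituting, Q = 14 − 2.43(35) + 0.027(3740) + 3.06(31.2) = 14 − 85.05 + 100.98 + 95.472 = 125.402.
∂Q/∂I = +0.027, so E_I = 0.027·(3740/125.402) ≈ 0.81.
E_I ∈ (0,1): normal good (necessity).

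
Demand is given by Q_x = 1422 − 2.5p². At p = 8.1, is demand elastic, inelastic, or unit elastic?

At p = 8.1, Q_x = 1257.975.
dQ_x/dp = −2·2.5·p = −40.5.
Point elasticity E = (dQ_x/dp)·(p/Q_x) = -40.5 × 8.1/1257.975 ≈ -0.261.
|E| ≈ 0.261 < 1, so demand is inelastic.

inelastic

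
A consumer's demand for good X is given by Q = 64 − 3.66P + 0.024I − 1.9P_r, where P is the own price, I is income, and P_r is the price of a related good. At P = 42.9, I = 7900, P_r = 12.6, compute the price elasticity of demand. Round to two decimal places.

-2.16

At the given point, Q = 64 − 3.66(42.9) + 0.024(7900) − 1.9(12.6) = 64 − 157.014 + 189.6 − 23.94 = 72.646.
∂Q/∂P = −3.66, so E_p = (−3.66)·(42.9/72.646) ≈ -2.16.
|E_p| > 1: demand is elastic.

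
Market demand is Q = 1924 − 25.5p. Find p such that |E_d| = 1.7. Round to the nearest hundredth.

47.51

Set −bp/(a − bp) = −1.7 ⇒ bp = 1.7(a − bp) ⇒ bp(1+1.7) = 1.7·a.
p = 1.7·1924/(25.5·2.7) ≈ 47.51.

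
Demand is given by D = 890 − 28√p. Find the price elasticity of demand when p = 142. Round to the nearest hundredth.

At p = 142, D = 556.3415.
dD/dp = −28/(2√p) = −28/(2·11.9164).
Point elasticity E = (dD/dp)·(p/D) = -1.1749 × 142/556.3415 ≈ -0.30.
|E| < 1, so demand is inelastic at this price.

-0.30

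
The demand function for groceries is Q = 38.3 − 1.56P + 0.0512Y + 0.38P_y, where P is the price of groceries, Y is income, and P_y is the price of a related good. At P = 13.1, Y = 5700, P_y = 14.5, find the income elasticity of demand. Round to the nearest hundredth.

First evaluate Q: 38.3 − 1.56(13.1) + 0.0512(5700) + 0.38(14.5) = 38.3 − 20.436 + 291.84 + 5.51 = 315.214.
∂Q/∂Y = +0.0512, so E_I = 0.0512·(5700/315.214) ≈ 0.93.
E_I ∈ (0,1): normal good (necessity).

0.93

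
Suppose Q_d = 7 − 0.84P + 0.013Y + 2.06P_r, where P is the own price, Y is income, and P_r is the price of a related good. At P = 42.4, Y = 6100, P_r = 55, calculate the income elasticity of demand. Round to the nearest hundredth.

Evaluating quantity at (P, Y, P_r) gives Q_d = 7 − 0.84(42.4) + 0.013(6100) + 2.06(55) = 7 − 35.616 + 79.3 + 113.3 = 163.984.
∂Q_d/∂Y = +0.013, so E_I = 0.013·(6100/163.984) ≈ 0.48.
E_I ∈ (0,1): normal good (necessity).

0.48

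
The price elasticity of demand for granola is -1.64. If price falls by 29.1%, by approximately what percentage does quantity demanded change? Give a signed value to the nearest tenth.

%ΔQ ≈ E × %ΔP = (-1.64) × (-29.1%) ≈ 47.7%.

47.7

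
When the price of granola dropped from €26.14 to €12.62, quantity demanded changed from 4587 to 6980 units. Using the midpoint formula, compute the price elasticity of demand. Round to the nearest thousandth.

-0.593

%Δq = (6980 − 4587)/[(4587 + 6980)/2] = 2393/5783.5 ≈ 0.4138.
%ΔP = (12.62 − 26.14)/[(26.14 + 12.62)/2] = -13.52/19.38 ≈ -0.6976.
Arc elasticity E = %Δq/%ΔP ≈ 0.4138/-0.6976 ≈ -0.593.
|E| < 1: demand is inelastic over this range.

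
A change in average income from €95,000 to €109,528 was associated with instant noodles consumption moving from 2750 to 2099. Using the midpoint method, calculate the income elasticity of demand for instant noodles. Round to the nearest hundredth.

-1.89

%ΔQ = (2099 − 2750)/[(2750+2099)/2] = -651/2424.5 ≈ -0.2685.
%ΔY = (109,528 − 95,000)/[(95,000+109,528)/2] = 14528/102264 ≈ 0.1421.
E_I = %ΔQ/%ΔY ≈ -1.89.
E_I < 0: inferior good.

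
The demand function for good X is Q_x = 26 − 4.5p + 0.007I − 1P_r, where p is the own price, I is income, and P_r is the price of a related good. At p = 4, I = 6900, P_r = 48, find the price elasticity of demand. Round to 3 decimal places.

Substituting, Q_x = 26 − 4.5(4) + 0.007(6900) − 1(48) = 26 − 18 + 48.3 − 48 = 8.3.
∂Q_x/∂p = −4.5, so E_p = (−4.5)·(4/8.3) ≈ -2.169.
|E_p| > 1: demand is elastic.

-2.169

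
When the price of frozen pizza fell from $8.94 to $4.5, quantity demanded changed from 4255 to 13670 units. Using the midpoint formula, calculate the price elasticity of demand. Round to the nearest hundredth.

-1.59

%Δq = (13670 − 4255)/[(4255 + 13670)/2] = 9415/8962.5 ≈ 1.0505.
%Δp = (4.5 − 8.94)/[(8.94 + 4.5)/2] = -4.44/6.72 ≈ -0.6607.
Arc elasticity E = %Δq/%Δp ≈ 1.0505/-0.6607 ≈ -1.59.
|E| > 1: demand is elastic over this range.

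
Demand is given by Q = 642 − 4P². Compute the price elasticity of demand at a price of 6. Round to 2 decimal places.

At P = 6, Q = 498.
dQ/dP = −2·4·P = −48.
Point elasticity E = (dQ/dP)·(P/Q) = -48 × 6/498 ≈ -0.58.
|E| < 1, so demand is inelastic at this price.

-0.58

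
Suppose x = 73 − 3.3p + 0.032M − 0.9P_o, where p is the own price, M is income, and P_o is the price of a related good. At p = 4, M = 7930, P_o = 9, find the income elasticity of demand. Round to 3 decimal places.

0.831

At the given point, x = 73 − 3.3(4) + 0.032(7930) − 0.9(9) = 73 − 13.2 + 253.76 − 8.1 = 305.46.
∂x/∂M = +0.032, so E_I = 0.032·(7930/305.46) ≈ 0.831.
E_I ∈ (0,1): normal good (necessity).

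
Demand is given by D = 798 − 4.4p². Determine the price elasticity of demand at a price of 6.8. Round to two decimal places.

At p = 6.8, D = 594.544.
dD/dp = −2·4.4·p = −59.84.
Point elasticity E = (dD/dp)·(p/D) = -59.84 × 6.8/594.544 ≈ -0.68.
|E| < 1, so demand is inelastic at this price.

-0.68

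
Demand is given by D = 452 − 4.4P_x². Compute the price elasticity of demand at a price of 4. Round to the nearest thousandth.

At P_x = 4, D = 381.6.
dD/dP_x = −2·4.4·P_x = −35.2.
Point elasticity E = (dD/dP_x)·(P_x/D) = -35.2 × 4/381.6 ≈ -0.369.
|E| < 1, so demand is inelastic at this price.

-0.369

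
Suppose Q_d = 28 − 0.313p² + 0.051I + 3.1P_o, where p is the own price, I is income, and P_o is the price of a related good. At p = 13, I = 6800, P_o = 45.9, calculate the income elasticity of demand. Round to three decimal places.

0.747

At the given point, Q_d = 28 − 0.313(13)² + 0.051(6800) + 3.1(45.9) = 28 − 52.897 + 346.8 + 142.29 = 464.193.
∂Q_d/∂I = +0.051, so E_I = 0.051·(6800/464.193) ≈ 0.747.
E_I ∈ (0,1): normal good (necessity).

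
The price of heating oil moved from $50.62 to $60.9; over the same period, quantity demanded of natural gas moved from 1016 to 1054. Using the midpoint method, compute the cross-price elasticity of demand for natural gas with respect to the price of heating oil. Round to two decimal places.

0.20

%ΔQ_x = (1054 − 1016)/[(1016+1054)/2] = 38/1035 ≈ 0.0367.
%ΔP_y = (60.9 − 50.62)/[(50.62+60.9)/2] ≈ 0.1844.
E_xy = 0.0367/0.1844 ≈ 0.20.
E_xy > 0, so natural gas and heating oil are substitutes.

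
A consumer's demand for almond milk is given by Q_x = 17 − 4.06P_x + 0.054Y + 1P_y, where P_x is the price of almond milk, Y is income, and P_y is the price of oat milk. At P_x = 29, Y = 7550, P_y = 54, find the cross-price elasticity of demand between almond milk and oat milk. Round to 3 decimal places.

First evaluate Q_x: 17 − 4.06(29) + 0.054(7550) + 1(54) = 17 − 117.74 + 407.7 + 54 = 360.96.
∂Q_x/∂P_y = +1, so E_xy = 1·(54/360.96) ≈ 0.150.
E_xy > 0: the goods are substitutes.

0.150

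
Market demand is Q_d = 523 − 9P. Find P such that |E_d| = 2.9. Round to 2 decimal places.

43.21

Set −bP/(a − bP) = −2.9 ⇒ bP = 2.9(a − bP) ⇒ bP(1+2.9) = 2.9·a.
P = 2.9·523/(9·3.9) ≈ 43.21.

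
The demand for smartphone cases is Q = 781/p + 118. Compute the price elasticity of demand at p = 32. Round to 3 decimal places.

At p = 32, Q = 142.4063.
dQ/dp = −781/p² = −0.7627.
Point elasticity E = (dQ/dp)·(p/Q) = -0.7627 × 32/142.4063 ≈ -0.171.
|E| < 1, so demand is inelastic at this price.

-0.171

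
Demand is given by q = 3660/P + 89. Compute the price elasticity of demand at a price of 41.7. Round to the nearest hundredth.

-0.50

At P = 41.7, q = 176.7698.
dq/dP = −3660/P² = −2.1048.
Point elasticity E = (dq/dP)·(P/q) = -2.1048 × 41.7/176.7698 ≈ -0.50.
|E| < 1, so demand is inelastic at this price.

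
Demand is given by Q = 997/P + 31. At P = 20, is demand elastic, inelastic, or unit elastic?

At P = 20, Q = 80.85.
dQ/dP = −997/P² = −2.4925.
Point elasticity E = (dQ/dP)·(P/Q) = -2.4925 × 20/80.85 ≈ -0.617.
|E| ≈ 0.617 < 1, so demand is inelastic.

inelastic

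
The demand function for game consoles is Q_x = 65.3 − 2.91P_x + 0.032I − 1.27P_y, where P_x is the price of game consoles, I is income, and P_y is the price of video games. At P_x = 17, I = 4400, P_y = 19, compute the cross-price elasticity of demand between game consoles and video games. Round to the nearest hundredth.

-0.18

First evaluate Q_x: 65.3 − 2.91(17) + 0.032(4400) − 1.27(19) = 65.3 − 49.47 + 140.8 − 24.13 = 132.5.
∂Q_x/∂P_y = −1.27, so E_xy = -1.27·(19/132.5) ≈ -0.18.
E_xy < 0: the goods are complements.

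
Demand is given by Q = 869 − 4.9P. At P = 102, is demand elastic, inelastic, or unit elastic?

At P = 102, Q = 369.2.
dQ/dP = −4.9.
Point elasticity E = (dQ/dP)·(P/Q) = -4.9 × 102/369.2 ≈ -1.354.
|E| ≈ 1.354 > 1, so demand is elastic.

elastic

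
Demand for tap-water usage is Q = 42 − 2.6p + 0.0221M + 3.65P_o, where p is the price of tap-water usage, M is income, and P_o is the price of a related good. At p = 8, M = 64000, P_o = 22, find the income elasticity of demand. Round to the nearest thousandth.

0.933

Q = 42 − 2.6(8) + 0.0221(64000) + 3.65(22) = 42 − 20.8 + 1414.4 + 80.3 = 1515.9.
∂Q/∂M = +0.0221, so E_I = 0.0221·(64000/1515.9) ≈ 0.933.
E_I ∈ (0,1): normal good (necessity).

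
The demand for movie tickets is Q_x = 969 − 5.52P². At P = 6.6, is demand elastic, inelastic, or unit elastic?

At P = 6.6, Q_x = 728.5488.
dQ_x/dP = −2·5.52·P = −72.864.
Point elasticity E = (dQ_x/dP)·(P/Q_x) = -72.864 × 6.6/728.5488 ≈ -0.660.
|E| ≈ 0.660 < 1, so demand is inelastic.

inelastic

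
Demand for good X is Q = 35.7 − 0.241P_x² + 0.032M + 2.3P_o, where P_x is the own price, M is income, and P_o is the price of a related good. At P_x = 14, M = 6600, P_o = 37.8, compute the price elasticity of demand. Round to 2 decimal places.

First evaluate Q: 35.7 − 0.241(14)² + 0.032(6600) + 2.3(37.8) = 35.7 − 47.236 + 211.2 + 86.94 = 286.604.
∂Q/∂P_x = −2·0.241·P_x = -6.748, so E_p = -6.748·(14/286.604) ≈ -0.33.
|E_p| < 1: demand is inelastic.

-0.33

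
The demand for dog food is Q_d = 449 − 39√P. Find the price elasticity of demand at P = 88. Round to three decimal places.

At P = 88, Q_d = 83.1476.
dQ_d/dP = −39/(2√P) = −39/(2·9.3808).
Point elasticity E = (dQ_d/dP)·(P/Q_d) = -2.0787 × 88/83.1476 ≈ -2.200.
|E| > 1, so demand is elastic at this price.

-2.200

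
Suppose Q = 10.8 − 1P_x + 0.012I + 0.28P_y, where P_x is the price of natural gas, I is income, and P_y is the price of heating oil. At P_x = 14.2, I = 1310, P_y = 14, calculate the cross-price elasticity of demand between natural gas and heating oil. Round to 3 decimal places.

0.241

At the given point, Q = 10.8 − 1(14.2) + 0.012(1310) + 0.28(14) = 10.8 − 14.2 + 15.72 + 3.92 = 16.24.
∂Q/∂P_y = +0.28, so E_xy = 0.28·(14/16.24) ≈ 0.241.
E_xy > 0: the goods are substitutes.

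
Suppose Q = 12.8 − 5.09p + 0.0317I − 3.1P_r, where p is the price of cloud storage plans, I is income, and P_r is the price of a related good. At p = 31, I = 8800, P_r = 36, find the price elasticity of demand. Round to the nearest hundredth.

-7.05

Substituting, Q = 12.8 − 5.09(31) + 0.0317(8800) − 3.1(36) = 12.8 − 157.79 + 278.96 − 111.6 = 22.37.
∂Q/∂p = −5.09, so E_p = (−5.09)·(31/22.37) ≈ -7.05.
|E_p| > 1: demand is elastic.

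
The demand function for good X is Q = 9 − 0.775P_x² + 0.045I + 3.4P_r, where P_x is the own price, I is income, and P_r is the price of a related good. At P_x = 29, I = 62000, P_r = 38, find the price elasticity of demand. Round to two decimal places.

-0.57

Substituting, Q = 9 − 0.775(29)² + 0.045(62000) + 3.4(38) = 9 − 651.775 + 2790 + 129.2 = 2276.425.
∂Q/∂P_x = −2·0.775·P_x = -44.95, so E_p = -44.95·(29/2276.425) ≈ -0.57.
|E_p| < 1: demand is inelastic.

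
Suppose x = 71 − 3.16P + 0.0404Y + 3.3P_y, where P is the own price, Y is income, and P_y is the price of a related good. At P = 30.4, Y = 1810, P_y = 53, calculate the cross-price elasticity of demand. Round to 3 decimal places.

Substituting, x = 71 − 3.16(30.4) + 0.0404(1810) + 3.3(53) = 71 − 96.064 + 73.124 + 174.9 = 222.96.
∂x/∂P_y = +3.3, so E_xy = 3.3·(53/222.96) ≈ 0.784.
E_xy > 0: the goods are substitutes.

0.784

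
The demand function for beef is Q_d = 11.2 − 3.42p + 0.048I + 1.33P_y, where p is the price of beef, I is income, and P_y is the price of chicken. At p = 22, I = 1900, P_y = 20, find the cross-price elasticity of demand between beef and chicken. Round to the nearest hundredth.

First evaluate Q_d: 11.2 − 3.42(22) + 0.048(1900) + 1.33(20) = 11.2 − 75.24 + 91.2 + 26.6 = 53.76.
∂Q_d/∂P_y = +1.33, so E_xy = 1.33·(20/53.76) ≈ 0.49.
E_xy > 0: the goods are substitutes.

0.49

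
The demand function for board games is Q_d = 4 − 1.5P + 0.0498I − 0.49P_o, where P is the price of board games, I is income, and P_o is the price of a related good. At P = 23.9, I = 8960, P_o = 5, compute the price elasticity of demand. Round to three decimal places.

-0.087

Q_d = 4 − 1.5(23.9) + 0.0498(8960) − 0.49(5) = 4 − 35.85 + 446.208 − 2.45 = 411.908.
∂Q_d/∂P = −1.5, so E_p = (−1.5)·(23.9/411.908) ≈ -0.087.
|E_p| < 1: demand is inelastic.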